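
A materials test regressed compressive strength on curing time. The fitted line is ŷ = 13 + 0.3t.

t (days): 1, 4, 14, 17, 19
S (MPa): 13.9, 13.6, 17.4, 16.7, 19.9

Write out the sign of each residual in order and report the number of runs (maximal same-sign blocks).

t=1: ŷ = 13 + 0.3·1 = 13.3; e = 13.9 − 13.3 = 0.6
t=4: ŷ = 13 + 0.3·4 = 14.2; e = 13.6 − 14.2 = -0.6
t=14: ŷ = 13 + 0.3·14 = 17.2; e = 17.4 − 17.2 = 0.2
t=17: ŷ = 13 + 0.3·17 = 18.1; e = 16.7 − 18.1 = -1.4
t=19: ŷ = 13 + 0.3·19 = 18.7; e = 19.9 − 18.7 = 1.2
Signs: + − + − +
Runs: +×1, −×1, +×1, −×1, +×1 → 5

5 runs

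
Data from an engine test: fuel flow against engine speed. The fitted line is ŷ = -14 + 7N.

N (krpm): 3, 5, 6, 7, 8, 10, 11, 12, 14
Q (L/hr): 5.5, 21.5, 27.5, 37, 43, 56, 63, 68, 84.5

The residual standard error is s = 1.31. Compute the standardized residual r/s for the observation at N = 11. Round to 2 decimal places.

ŷ = -14 + 7·11 = 63
r = 63 − 63 = 0
r/s = 0 / 1.31 = 0.00

0.00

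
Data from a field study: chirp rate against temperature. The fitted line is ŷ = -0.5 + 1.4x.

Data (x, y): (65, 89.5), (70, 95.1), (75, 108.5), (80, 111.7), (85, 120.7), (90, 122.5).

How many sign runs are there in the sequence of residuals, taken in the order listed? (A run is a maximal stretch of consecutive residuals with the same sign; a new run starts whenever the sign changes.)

x=65: ŷ = -0.5 + 1.4·65 = 90.5; e = 89.5 − 90.5 = -1
x=70: ŷ = -0.5 + 1.4·70 = 97.5; e = 95.1 − 97.5 = -2.4
x=75: ŷ = -0.5 + 1.4·75 = 104.5; e = 108.5 − 104.5 = 4
x=80: ŷ = -0.5 + 1.4·80 = 111.5; e = 111.7 − 111.5 = 0.2
x=85: ŷ = -0.5 + 1.4·85 = 118.5; e = 120.7 − 118.5 = 2.2
x=90: ŷ = -0.5 + 1.4·90 = 125.5; e = 122.5 − 125.5 = -3
Signs: − − + + + −
Runs: −×2, +×3, −×1 → 3

3 runs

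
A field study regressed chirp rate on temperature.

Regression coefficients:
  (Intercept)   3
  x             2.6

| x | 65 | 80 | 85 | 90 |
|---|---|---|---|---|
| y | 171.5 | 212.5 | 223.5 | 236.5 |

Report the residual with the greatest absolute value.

e = 1.5

x=65: ŷ = 3 + 2.6·65 = 172; e = 171.5 − 172 = -0.5
x=80: ŷ = 3 + 2.6·80 = 211; e = 212.5 − 211 = 1.5
x=85: ŷ = 3 + 2.6·85 = 224; e = 223.5 − 224 = -0.5
x=90: ŷ = 3 + 2.6·90 = 237; e = 236.5 − 237 = -0.5
Largest |e| is 1.5 at x = 80, residual 1.5.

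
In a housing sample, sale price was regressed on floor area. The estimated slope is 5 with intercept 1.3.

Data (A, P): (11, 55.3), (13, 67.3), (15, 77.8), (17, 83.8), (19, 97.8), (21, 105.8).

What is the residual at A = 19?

ŷ = 1.3 + 5·19 = 96.3
r = 97.8 − 96.3 = 1.5

r = 1.5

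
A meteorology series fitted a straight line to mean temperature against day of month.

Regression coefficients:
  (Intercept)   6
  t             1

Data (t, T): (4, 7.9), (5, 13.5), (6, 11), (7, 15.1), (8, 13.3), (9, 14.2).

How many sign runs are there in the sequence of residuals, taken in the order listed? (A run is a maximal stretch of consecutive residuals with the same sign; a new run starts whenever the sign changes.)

5 runs

t=4: ŷ = 6 + 4 = 10; e = 7.9 − 10 = -2.1
t=5: ŷ = 6 + 5 = 11; e = 13.5 − 11 = 2.5
t=6: ŷ = 6 + 6 = 12; e = 11 − 12 = -1
t=7: ŷ = 6 + 7 = 13; e = 15.1 − 13 = 2.1
t=8: ŷ = 6 + 8 = 14; e = 13.3 − 14 = -0.7
t=9: ŷ = 6 + 9 = 15; e = 14.2 − 15 = -0.8
Signs: − + − + − −
Runs: −×1, +×1, −×1, +×1, −×2 → 5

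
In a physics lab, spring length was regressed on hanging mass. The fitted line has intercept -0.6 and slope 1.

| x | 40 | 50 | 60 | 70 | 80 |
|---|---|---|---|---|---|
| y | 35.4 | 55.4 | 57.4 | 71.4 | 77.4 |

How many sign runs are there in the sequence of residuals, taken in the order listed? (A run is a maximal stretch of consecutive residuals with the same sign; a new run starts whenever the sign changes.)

5 runs

x=40: ŷ = -0.6 + 40 = 39.4; e = 35.4 − 39.4 = -4
x=50: ŷ = -0.6 + 50 = 49.4; e = 55.4 − 49.4 = 6
x=60: ŷ = -0.6 + 60 = 59.4; e = 57.4 − 59.4 = -2
x=70: ŷ = -0.6 + 70 = 69.4; e = 71.4 − 69.4 = 2
x=80: ŷ = -0.6 + 80 = 79.4; e = 77.4 − 79.4 = -2
Signs: − + − + −
Runs: −×1, +×1, −×1, +×1, −×1 → 5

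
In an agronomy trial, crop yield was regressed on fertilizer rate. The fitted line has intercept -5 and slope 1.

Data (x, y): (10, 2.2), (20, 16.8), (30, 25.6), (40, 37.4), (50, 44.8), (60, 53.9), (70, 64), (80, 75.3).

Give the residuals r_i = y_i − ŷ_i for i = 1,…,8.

-2.8, 1.8, 0.6, 2.4, -0.2, -1.1, -1, 0.3

x=10: ŷ = -5 + 10 = 5; r = 2.2 − 5 = -2.8
x=20: ŷ = -5 + 20 = 15; r = 16.8 − 15 = 1.8
x=30: ŷ = -5 + 30 = 25; r = 25.6 − 25 = 0.6
x=40: ŷ = -5 + 40 = 35; r = 37.4 − 35 = 2.4
x=50: ŷ = -5 + 50 = 45; r = 44.8 − 45 = -0.2
x=60: ŷ = -5 + 60 = 55; r = 53.9 − 55 = -1.1
x=70: ŷ = -5 + 70 = 65; r = 64 − 65 = -1
x=80: ŷ = -5 + 80 = 75; r = 75.3 − 75 = 0.3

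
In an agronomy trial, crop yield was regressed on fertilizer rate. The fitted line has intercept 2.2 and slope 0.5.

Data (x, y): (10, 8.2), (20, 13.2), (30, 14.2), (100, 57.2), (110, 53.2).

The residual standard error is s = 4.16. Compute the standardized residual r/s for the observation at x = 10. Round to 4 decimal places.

0.2404

ŷ = 2.2 + 0.5·10 = 7.2
r = 8.2 − 7.2 = 1
r/s = 1 / 4.16 = 0.2404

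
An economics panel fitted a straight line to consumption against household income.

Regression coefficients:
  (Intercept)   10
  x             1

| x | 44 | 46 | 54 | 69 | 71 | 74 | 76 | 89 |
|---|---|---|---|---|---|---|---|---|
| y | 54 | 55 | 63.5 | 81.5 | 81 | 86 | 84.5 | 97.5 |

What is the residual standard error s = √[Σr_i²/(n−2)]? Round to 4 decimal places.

s = 1.6330

x=44: ŷ = 10 + 44 = 54; r = 54 − 54 = 0
x=46: ŷ = 10 + 46 = 56; r = 55 − 56 = -1
x=54: ŷ = 10 + 54 = 64; r = 63.5 − 64 = -0.5
x=69: ŷ = 10 + 69 = 79; r = 81.5 − 79 = 2.5
x=71: ŷ = 10 + 71 = 81; r = 81 − 81 = 0
x=74: ŷ = 10 + 74 = 84; r = 86 − 84 = 2
x=76: ŷ = 10 + 76 = 86; r = 84.5 − 86 = -1.5
x=89: ŷ = 10 + 89 = 99; r = 97.5 − 99 = -1.5
SSE = 0 + 1 + 0.25 + 6.25 + 0 + 4 + 2.25 + 2.25 = 16
s = √(16/6) = √2.66667 ≈ 1.6330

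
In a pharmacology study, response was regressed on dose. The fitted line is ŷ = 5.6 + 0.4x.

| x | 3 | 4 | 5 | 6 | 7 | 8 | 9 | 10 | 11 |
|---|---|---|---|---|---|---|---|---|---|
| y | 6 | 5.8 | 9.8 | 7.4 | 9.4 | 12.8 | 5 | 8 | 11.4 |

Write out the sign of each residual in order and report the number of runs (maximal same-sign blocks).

x=3: ŷ = 5.6 + 0.4·3 = 6.8; e = 6 − 6.8 = -0.8
x=4: ŷ = 5.6 + 0.4·4 = 7.2; e = 5.8 − 7.2 = -1.4
x=5: ŷ = 5.6 + 0.4·5 = 7.6; e = 9.8 − 7.6 = 2.2
x=6: ŷ = 5.6 + 0.4·6 = 8; e = 7.4 − 8 = -0.6
x=7: ŷ = 5.6 + 0.4·7 = 8.4; e = 9.4 − 8.4 = 1
x=8: ŷ = 5.6 + 0.4·8 = 8.8; e = 12.8 − 8.8 = 4
x=9: ŷ = 5.6 + 0.4·9 = 9.2; e = 5 − 9.2 = -4.2
x=10: ŷ = 5.6 + 0.4·10 = 9.6; e = 8 − 9.6 = -1.6
x=11: ŷ = 5.6 + 0.4·11 = 10; e = 11.4 − 10 = 1.4
Signs: − − + − + + − − +
Runs: −×2, +×1, −×1, +×2, −×2, +×1 → 6

6 runs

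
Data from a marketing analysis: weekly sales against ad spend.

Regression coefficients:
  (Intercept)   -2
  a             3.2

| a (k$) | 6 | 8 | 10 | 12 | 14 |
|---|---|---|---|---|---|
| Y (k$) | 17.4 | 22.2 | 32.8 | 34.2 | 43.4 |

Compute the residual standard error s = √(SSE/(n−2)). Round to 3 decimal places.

a=6: ŷ = -2 + 3.2·6 = 17.2; r = 17.4 − 17.2 = 0.2
a=8: ŷ = -2 + 3.2·8 = 23.6; r = 22.2 − 23.6 = -1.4
a=10: ŷ = -2 + 3.2·10 = 30; r = 32.8 − 30 = 2.8
a=12: ŷ = -2 + 3.2·12 = 36.4; r = 34.2 − 36.4 = -2.2
a=14: ŷ = -2 + 3.2·14 = 42.8; r = 43.4 − 42.8 = 0.6
SSE = 0.04 + 1.96 + 7.84 + 4.84 + 0.36 = 15.04
s = √(15.04/3) = √5.01333 ≈ 2.239

s = 2.239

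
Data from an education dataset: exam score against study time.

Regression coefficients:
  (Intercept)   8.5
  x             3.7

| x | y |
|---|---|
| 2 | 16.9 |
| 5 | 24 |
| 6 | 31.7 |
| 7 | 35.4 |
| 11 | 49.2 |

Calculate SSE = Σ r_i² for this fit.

x=2: ŷ = 8.5 + 3.7·2 = 15.9; r = 16.9 − 15.9 = 1
x=5: ŷ = 8.5 + 3.7·5 = 27; r = 24 − 27 = -3
x=6: ŷ = 8.5 + 3.7·6 = 30.7; r = 31.7 − 30.7 = 1
x=7: ŷ = 8.5 + 3.7·7 = 34.4; r = 35.4 − 34.4 = 1
x=11: ŷ = 8.5 + 3.7·11 = 49.2; r = 49.2 − 49.2 = 0
SSE = 1 + 9 + 1 + 1 + 0 = 12

SSE = 12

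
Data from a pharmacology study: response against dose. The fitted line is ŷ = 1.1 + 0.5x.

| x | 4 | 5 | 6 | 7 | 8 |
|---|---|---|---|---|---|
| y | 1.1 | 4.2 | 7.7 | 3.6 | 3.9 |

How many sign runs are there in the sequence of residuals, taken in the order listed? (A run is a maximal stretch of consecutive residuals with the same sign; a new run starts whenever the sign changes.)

x=4: ŷ = 1.1 + 0.5·4 = 3.1; e = 1.1 − 3.1 = -2
x=5: ŷ = 1.1 + 0.5·5 = 3.6; e = 4.2 − 3.6 = 0.6
x=6: ŷ = 1.1 + 0.5·6 = 4.1; e = 7.7 − 4.1 = 3.6
x=7: ŷ = 1.1 + 0.5·7 = 4.6; e = 3.6 − 4.6 = -1
x=8: ŷ = 1.1 + 0.5·8 = 5.1; e = 3.9 − 5.1 = -1.2
Signs: − + + − −
Runs: −×1, +×2, −×2 → 3

3 runs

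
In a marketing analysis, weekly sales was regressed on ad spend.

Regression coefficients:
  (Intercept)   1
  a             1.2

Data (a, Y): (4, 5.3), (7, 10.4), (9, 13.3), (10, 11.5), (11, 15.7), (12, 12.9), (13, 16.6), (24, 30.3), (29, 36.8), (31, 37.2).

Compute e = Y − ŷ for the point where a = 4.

e = -0.5

ŷ = 1 + 1.2·4 = 5.8
e = 5.3 − 5.8 = -0.5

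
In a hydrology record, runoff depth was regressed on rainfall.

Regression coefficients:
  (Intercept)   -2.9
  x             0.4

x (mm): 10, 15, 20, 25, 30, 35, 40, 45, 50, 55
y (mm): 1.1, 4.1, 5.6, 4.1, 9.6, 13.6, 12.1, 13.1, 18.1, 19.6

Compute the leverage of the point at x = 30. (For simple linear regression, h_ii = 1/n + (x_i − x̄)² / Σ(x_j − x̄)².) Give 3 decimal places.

h = 0.103

x̄ = (10 + 15 + 20 + 25 + 30 + 35 + 40 + 45 + 50 + 55)/10 = 32.5
Σ(x − x̄)² = 506.25 + 306.25 + 156.25 + 56.25 + 6.25 + 6.25 + 56.25 + 156.25 + 306.25 + 506.25 = 2062.5
h = 1/10 + (-2.5)²/2062.5 = 0.1 + 0.0030303 = 0.103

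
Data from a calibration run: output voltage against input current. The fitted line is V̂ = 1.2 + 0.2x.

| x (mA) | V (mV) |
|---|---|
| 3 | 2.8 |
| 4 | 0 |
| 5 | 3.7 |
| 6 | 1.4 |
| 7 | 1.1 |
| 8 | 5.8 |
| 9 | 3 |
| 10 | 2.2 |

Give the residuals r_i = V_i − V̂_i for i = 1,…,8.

1, -2, 1.5, -1, -1.5, 3, 0, -1

x=3: V̂ = 1.2 + 0.2·3 = 1.8; r = 2.8 − 1.8 = 1
x=4: V̂ = 1.2 + 0.2·4 = 2; r = 0 − 2 = -2
x=5: V̂ = 1.2 + 0.2·5 = 2.2; r = 3.7 − 2.2 = 1.5
x=6: V̂ = 1.2 + 0.2·6 = 2.4; r = 1.4 − 2.4 = -1
x=7: V̂ = 1.2 + 0.2·7 = 2.6; r = 1.1 − 2.6 = -1.5
x=8: V̂ = 1.2 + 0.2·8 = 2.8; r = 5.8 − 2.8 = 3
x=9: V̂ = 1.2 + 0.2·9 = 3; r = 3 − 3 = 0
x=10: V̂ = 1.2 + 0.2·10 = 3.2; r = 2.2 − 3.2 = -1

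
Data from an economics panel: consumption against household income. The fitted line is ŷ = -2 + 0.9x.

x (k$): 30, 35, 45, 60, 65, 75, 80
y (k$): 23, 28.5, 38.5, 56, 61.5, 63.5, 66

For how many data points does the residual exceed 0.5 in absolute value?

x=30: ŷ = -2 + 0.9·30 = 25; r = 23 − 25 = -2
x=35: ŷ = -2 + 0.9·35 = 29.5; r = 28.5 − 29.5 = -1
x=45: ŷ = -2 + 0.9·45 = 38.5; r = 38.5 − 38.5 = 0
x=60: ŷ = -2 + 0.9·60 = 52; r = 56 − 52 = 4
x=65: ŷ = -2 + 0.9·65 = 56.5; r = 61.5 − 56.5 = 5
x=75: ŷ = -2 + 0.9·75 = 65.5; r = 63.5 − 65.5 = -2
x=80: ŷ = -2 + 0.9·80 = 70; r = 66 − 70 = -4
|r| > 0.5: x=30 (|r|=2), x=35 (|r|=1), x=60 (|r|=4), x=65 (|r|=5), x=75 (|r|=2), x=80 (|r|=4) → 6

6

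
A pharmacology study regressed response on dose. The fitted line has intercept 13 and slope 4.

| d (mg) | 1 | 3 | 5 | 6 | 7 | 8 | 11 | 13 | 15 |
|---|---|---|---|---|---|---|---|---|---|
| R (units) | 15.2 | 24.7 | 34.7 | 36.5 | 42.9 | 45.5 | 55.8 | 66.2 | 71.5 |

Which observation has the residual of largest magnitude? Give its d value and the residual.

d=1: ŷ = 13 + 4·1 = 17; e = 15.2 − 17 = -1.8
d=3: ŷ = 13 + 4·3 = 25; e = 24.7 − 25 = -0.3
d=5: ŷ = 13 + 4·5 = 33; e = 34.7 − 33 = 1.7
d=6: ŷ = 13 + 4·6 = 37; e = 36.5 − 37 = -0.5
d=7: ŷ = 13 + 4·7 = 41; e = 42.9 − 41 = 1.9
d=8: ŷ = 13 + 4·8 = 45; e = 45.5 − 45 = 0.5
d=11: ŷ = 13 + 4·11 = 57; e = 55.8 − 57 = -1.2
d=13: ŷ = 13 + 4·13 = 65; e = 66.2 − 65 = 1.2
d=15: ŷ = 13 + 4·15 = 73; e = 71.5 − 73 = -1.5
Largest |e| is 1.9 at d = 7, residual 1.9.

d = 7, e = 1.9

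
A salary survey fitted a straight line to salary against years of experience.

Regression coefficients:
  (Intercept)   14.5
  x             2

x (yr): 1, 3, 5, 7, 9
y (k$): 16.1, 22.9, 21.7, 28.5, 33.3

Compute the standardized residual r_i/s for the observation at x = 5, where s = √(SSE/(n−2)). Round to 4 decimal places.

-1.2780

x=1: ŷ = 14.5 + 2·1 = 16.5; r = 16.1 − 16.5 = -0.4
x=3: ŷ = 14.5 + 2·3 = 20.5; r = 22.9 − 20.5 = 2.4
x=5: ŷ = 14.5 + 2·5 = 24.5; r = 21.7 − 24.5 = -2.8
x=7: ŷ = 14.5 + 2·7 = 28.5; r = 28.5 − 28.5 = 0
x=9: ŷ = 14.5 + 2·9 = 32.5; r = 33.3 − 32.5 = 0.8
SSE = 0.16 + 5.76 + 7.84 + 0 + 0.64 = 14.4
s = √(14.4/3) = 2.19089
r/s = -2.8 / 2.19089 = -1.2780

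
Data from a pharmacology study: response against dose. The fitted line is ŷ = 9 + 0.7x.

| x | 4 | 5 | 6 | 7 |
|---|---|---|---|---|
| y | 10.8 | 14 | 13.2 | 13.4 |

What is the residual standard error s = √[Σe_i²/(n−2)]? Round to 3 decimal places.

x=4: ŷ = 9 + 0.7·4 = 11.8; e = 10.8 − 11.8 = -1
x=5: ŷ = 9 + 0.7·5 = 12.5; e = 14 − 12.5 = 1.5
x=6: ŷ = 9 + 0.7·6 = 13.2; e = 13.2 − 13.2 = 0
x=7: ŷ = 9 + 0.7·7 = 13.9; e = 13.4 − 13.9 = -0.5
SSE = 1 + 2.25 + 0 + 0.25 = 3.5
s = √(3.5/2) = √1.75 ≈ 1.323

s = 1.323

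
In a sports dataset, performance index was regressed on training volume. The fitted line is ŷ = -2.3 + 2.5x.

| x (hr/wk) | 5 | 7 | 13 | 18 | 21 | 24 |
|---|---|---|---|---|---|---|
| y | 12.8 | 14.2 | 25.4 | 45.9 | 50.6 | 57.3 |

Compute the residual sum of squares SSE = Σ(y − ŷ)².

x=5: ŷ = -2.3 + 2.5·5 = 10.2; e = 12.8 − 10.2 = 2.6
x=7: ŷ = -2.3 + 2.5·7 = 15.2; e = 14.2 − 15.2 = -1
x=13: ŷ = -2.3 + 2.5·13 = 30.2; e = 25.4 − 30.2 = -4.8
x=18: ŷ = -2.3 + 2.5·18 = 42.7; e = 45.9 − 42.7 = 3.2
x=21: ŷ = -2.3 + 2.5·21 = 50.2; e = 50.6 − 50.2 = 0.4
x=24: ŷ = -2.3 + 2.5·24 = 57.7; e = 57.3 − 57.7 = -0.4
SSE = 6.76 + 1 + 23.04 + 10.24 + 0.16 + 0.16 = 41.36

SSE = 41.36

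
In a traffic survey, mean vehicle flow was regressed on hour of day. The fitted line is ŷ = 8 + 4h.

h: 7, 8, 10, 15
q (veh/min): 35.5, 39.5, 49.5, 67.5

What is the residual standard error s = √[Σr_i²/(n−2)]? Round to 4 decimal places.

h=7: ŷ = 8 + 4·7 = 36; r = 35.5 − 36 = -0.5
h=8: ŷ = 8 + 4·8 = 40; r = 39.5 − 40 = -0.5
h=10: ŷ = 8 + 4·10 = 48; r = 49.5 − 48 = 1.5
h=15: ŷ = 8 + 4·15 = 68; r = 67.5 − 68 = -0.5
SSE = 0.25 + 0.25 + 2.25 + 0.25 = 3
s = √(3/2) = √1.5 ≈ 1.2247

s = 1.2247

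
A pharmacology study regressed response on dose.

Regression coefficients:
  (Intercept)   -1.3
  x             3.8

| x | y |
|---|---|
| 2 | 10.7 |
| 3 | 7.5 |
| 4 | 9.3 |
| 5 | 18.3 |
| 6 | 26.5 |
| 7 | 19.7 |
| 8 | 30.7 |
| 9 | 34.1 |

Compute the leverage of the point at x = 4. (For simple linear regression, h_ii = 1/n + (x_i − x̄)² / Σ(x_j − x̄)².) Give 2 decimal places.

x̄ = (2 + 3 + 4 + 5 + 6 + 7 + 8 + 9)/8 = 5.5
Σ(x − x̄)² = 12.25 + 6.25 + 2.25 + 0.25 + 0.25 + 2.25 + 6.25 + 12.25 = 42
h = 1/8 + (-1.5)²/42 = 0.125 + 0.0535714 = 0.18

h = 0.18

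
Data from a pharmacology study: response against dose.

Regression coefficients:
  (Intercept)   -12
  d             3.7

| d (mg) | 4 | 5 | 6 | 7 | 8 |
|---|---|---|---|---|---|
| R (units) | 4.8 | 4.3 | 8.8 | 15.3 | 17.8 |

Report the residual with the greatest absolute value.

e = -2.2

d=4: R̂ = -12 + 3.7·4 = 2.8; e = 4.8 − 2.8 = 2
d=5: R̂ = -12 + 3.7·5 = 6.5; e = 4.3 − 6.5 = -2.2
d=6: R̂ = -12 + 3.7·6 = 10.2; e = 8.8 − 10.2 = -1.4
d=7: R̂ = -12 + 3.7·7 = 13.9; e = 15.3 − 13.9 = 1.4
d=8: R̂ = -12 + 3.7·8 = 17.6; e = 17.8 − 17.6 = 0.2
Largest |e| is 2.2 at d = 5, residual -2.2.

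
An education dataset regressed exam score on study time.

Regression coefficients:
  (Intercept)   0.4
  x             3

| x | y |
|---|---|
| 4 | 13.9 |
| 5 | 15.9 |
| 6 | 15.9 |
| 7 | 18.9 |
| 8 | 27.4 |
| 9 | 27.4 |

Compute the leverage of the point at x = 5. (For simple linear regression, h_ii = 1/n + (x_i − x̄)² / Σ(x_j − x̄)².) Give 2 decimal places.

x̄ = (4 + 5 + 6 + 7 + 8 + 9)/6 = 6.5
Σ(x − x̄)² = 6.25 + 2.25 + 0.25 + 0.25 + 2.25 + 6.25 = 17.5
h = 1/6 + (-1.5)²/17.5 = 0.166667 + 0.128571 = 0.30

h = 0.30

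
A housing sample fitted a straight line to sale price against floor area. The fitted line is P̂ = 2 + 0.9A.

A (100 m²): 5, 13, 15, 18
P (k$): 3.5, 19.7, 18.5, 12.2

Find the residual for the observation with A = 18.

r = -6

P̂ = 2 + 0.9·18 = 18.2
r = 12.2 − 18.2 = -6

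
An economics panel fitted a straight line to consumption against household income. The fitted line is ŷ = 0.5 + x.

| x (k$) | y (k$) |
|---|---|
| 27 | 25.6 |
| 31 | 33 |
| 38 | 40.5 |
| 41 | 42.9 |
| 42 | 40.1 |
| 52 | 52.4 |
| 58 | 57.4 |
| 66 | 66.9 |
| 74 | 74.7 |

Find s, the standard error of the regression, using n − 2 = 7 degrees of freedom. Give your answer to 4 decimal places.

s = 1.6475

x=27: ŷ = 0.5 + 27 = 27.5; r = 25.6 − 27.5 = -1.9
x=31: ŷ = 0.5 + 31 = 31.5; r = 33 − 31.5 = 1.5
x=38: ŷ = 0.5 + 38 = 38.5; r = 40.5 − 38.5 = 2
x=41: ŷ = 0.5 + 41 = 41.5; r = 42.9 − 41.5 = 1.4
x=42: ŷ = 0.5 + 42 = 42.5; r = 40.1 − 42.5 = -2.4
x=52: ŷ = 0.5 + 52 = 52.5; r = 52.4 − 52.5 = -0.1
x=58: ŷ = 0.5 + 58 = 58.5; r = 57.4 − 58.5 = -1.1
x=66: ŷ = 0.5 + 66 = 66.5; r = 66.9 − 66.5 = 0.4
x=74: ŷ = 0.5 + 74 = 74.5; r = 74.7 − 74.5 = 0.2
SSE = 3.61 + 2.25 + 4 + 1.96 + 5.76 + 0.01 + 1.21 + 0.16 + 0.04 = 19
s = √(19/7) = √2.71429 ≈ 1.6475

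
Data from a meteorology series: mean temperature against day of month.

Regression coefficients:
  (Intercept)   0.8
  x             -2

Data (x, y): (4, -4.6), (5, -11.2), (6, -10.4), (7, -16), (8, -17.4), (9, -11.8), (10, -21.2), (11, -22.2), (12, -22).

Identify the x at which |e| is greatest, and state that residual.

x=4: ŷ = 0.8 − 2·4 = -7.2; e = -4.6 − (-7.2) = 2.6
x=5: ŷ = 0.8 − 2·5 = -9.2; e = -11.2 − (-9.2) = -2
x=6: ŷ = 0.8 − 2·6 = -11.2; e = -10.4 − (-11.2) = 0.8
x=7: ŷ = 0.8 − 2·7 = -13.2; e = -16 − (-13.2) = -2.8
x=8: ŷ = 0.8 − 2·8 = -15.2; e = -17.4 − (-15.2) = -2.2
x=9: ŷ = 0.8 − 2·9 = -17.2; e = -11.8 − (-17.2) = 5.4
x=10: ŷ = 0.8 − 2·10 = -19.2; e = -21.2 − (-19.2) = -2
x=11: ŷ = 0.8 − 2·11 = -21.2; e = -22.2 − (-21.2) = -1
x=12: ŷ = 0.8 − 2·12 = -23.2; e = -22 − (-23.2) = 1.2
Largest |e| is 5.4 at x = 9, residual 5.4.

x = 9, e = 5.4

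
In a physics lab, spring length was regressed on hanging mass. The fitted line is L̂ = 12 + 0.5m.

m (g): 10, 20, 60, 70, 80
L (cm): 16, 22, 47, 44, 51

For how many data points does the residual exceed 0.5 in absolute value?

4

m=10: L̂ = 12 + 0.5·10 = 17; e = 16 − 17 = -1
m=20: L̂ = 12 + 0.5·20 = 22; e = 22 − 22 = 0
m=60: L̂ = 12 + 0.5·60 = 42; e = 47 − 42 = 5
m=70: L̂ = 12 + 0.5·70 = 47; e = 44 − 47 = -3
m=80: L̂ = 12 + 0.5·80 = 52; e = 51 − 52 = -1
|e| > 0.5: m=10 (|e|=1), m=60 (|e|=5), m=70 (|e|=3), m=80 (|e|=1) → 4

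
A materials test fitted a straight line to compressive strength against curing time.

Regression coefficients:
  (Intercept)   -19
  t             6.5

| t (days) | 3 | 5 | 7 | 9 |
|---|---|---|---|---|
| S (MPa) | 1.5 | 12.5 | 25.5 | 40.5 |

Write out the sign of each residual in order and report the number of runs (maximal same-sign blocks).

t=3: ŷ = -19 + 6.5·3 = 0.5; e = 1.5 − 0.5 = 1
t=5: ŷ = -19 + 6.5·5 = 13.5; e = 12.5 − 13.5 = -1
t=7: ŷ = -19 + 6.5·7 = 26.5; e = 25.5 − 26.5 = -1
t=9: ŷ = -19 + 6.5·9 = 39.5; e = 40.5 − 39.5 = 1
Signs: + − − +
Runs: +×1, −×2, +×1 → 3

3 runs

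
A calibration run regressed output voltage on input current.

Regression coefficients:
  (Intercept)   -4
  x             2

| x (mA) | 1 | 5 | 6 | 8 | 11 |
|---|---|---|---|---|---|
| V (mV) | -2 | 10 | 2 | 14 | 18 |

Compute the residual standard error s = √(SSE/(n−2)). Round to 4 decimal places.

x=1: ŷ = -4 + 2·1 = -2; e = -2 − (-2) = 0
x=5: ŷ = -4 + 2·5 = 6; e = 10 − 6 = 4
x=6: ŷ = -4 + 2·6 = 8; e = 2 − 8 = -6
x=8: ŷ = -4 + 2·8 = 12; e = 14 − 12 = 2
x=11: ŷ = -4 + 2·11 = 18; e = 18 − 18 = 0
SSE = 0 + 16 + 36 + 4 + 0 = 56
s = √(56/3) = √18.6667 ≈ 4.3205

s = 4.3205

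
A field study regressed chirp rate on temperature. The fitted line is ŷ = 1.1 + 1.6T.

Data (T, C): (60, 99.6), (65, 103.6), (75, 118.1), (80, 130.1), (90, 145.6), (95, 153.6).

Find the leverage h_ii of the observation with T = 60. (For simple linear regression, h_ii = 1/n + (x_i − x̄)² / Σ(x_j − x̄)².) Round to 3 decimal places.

T̄ = (60 + 65 + 75 + 80 + 90 + 95)/6 = 77.5
Σ(T − T̄)² = 306.25 + 156.25 + 6.25 + 6.25 + 156.25 + 306.25 = 937.5
h = 1/6 + (-17.5)²/937.5 = 0.166667 + 0.326667 = 0.493

h = 0.493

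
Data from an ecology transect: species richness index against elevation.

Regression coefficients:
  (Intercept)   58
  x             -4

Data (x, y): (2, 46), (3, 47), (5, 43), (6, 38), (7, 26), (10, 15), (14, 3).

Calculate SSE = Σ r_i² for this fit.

x=2: ŷ = 58 − 4·2 = 50; r = 46 − 50 = -4
x=3: ŷ = 58 − 4·3 = 46; r = 47 − 46 = 1
x=5: ŷ = 58 − 4·5 = 38; r = 43 − 38 = 5
x=6: ŷ = 58 − 4·6 = 34; r = 38 − 34 = 4
x=7: ŷ = 58 − 4·7 = 30; r = 26 − 30 = -4
x=10: ŷ = 58 − 4·10 = 18; r = 15 − 18 = -3
x=14: ŷ = 58 − 4·14 = 2; r = 3 − 2 = 1
SSE = 16 + 1 + 25 + 16 + 16 + 9 + 1 = 84

SSE = 84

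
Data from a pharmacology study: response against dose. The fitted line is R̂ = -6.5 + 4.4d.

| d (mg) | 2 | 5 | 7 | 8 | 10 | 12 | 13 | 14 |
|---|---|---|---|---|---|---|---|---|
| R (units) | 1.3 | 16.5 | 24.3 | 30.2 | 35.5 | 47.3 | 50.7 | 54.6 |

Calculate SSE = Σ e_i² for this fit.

d=2: R̂ = -6.5 + 4.4·2 = 2.3; e = 1.3 − 2.3 = -1
d=5: R̂ = -6.5 + 4.4·5 = 15.5; e = 16.5 − 15.5 = 1
d=7: R̂ = -6.5 + 4.4·7 = 24.3; e = 24.3 − 24.3 = 0
d=8: R̂ = -6.5 + 4.4·8 = 28.7; e = 30.2 − 28.7 = 1.5
d=10: R̂ = -6.5 + 4.4·10 = 37.5; e = 35.5 − 37.5 = -2
d=12: R̂ = -6.5 + 4.4·12 = 46.3; e = 47.3 − 46.3 = 1
d=13: R̂ = -6.5 + 4.4·13 = 50.7; e = 50.7 − 50.7 = 0
d=14: R̂ = -6.5 + 4.4·14 = 55.1; e = 54.6 − 55.1 = -0.5
SSE = 1 + 1 + 0 + 2.25 + 4 + 1 + 0 + 0.25 = 9.5

SSE = 9.5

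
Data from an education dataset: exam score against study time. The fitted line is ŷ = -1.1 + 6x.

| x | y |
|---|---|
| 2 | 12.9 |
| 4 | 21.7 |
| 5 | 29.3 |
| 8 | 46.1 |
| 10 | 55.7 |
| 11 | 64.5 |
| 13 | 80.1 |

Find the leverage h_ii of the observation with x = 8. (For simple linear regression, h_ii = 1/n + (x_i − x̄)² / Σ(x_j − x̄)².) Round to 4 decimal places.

h = 0.1447

x̄ = (2 + 4 + 5 + 8 + 10 + 11 + 13)/7 = 7.57143
Σ(x − x̄)² = 31.0408 + 12.7551 + 6.61224 + 0.183673 + 5.89796 + 11.7551 + 29.4694 = 97.7143
h = 1/7 + (0.428571)²/97.7143 = 0.142857 + 0.0018797 = 0.1447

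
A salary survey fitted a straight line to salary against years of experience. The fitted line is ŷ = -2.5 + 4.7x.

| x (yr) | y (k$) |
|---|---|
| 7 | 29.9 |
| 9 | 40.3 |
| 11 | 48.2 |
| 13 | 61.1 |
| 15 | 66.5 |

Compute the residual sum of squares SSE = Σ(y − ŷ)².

x=7: ŷ = -2.5 + 4.7·7 = 30.4; r = 29.9 − 30.4 = -0.5
x=9: ŷ = -2.5 + 4.7·9 = 39.8; r = 40.3 − 39.8 = 0.5
x=11: ŷ = -2.5 + 4.7·11 = 49.2; r = 48.2 − 49.2 = -1
x=13: ŷ = -2.5 + 4.7·13 = 58.6; r = 61.1 − 58.6 = 2.5
x=15: ŷ = -2.5 + 4.7·15 = 68; r = 66.5 − 68 = -1.5
SSE = 0.25 + 0.25 + 1 + 6.25 + 2.25 = 10

SSE = 10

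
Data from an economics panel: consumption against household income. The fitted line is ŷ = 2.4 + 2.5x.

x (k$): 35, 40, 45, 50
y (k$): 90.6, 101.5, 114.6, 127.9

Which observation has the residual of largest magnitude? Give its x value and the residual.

x = 40, e = -0.9

x=35: ŷ = 2.4 + 2.5·35 = 89.9; e = 90.6 − 89.9 = 0.7
x=40: ŷ = 2.4 + 2.5·40 = 102.4; e = 101.5 − 102.4 = -0.9
x=45: ŷ = 2.4 + 2.5·45 = 114.9; e = 114.6 − 114.9 = -0.3
x=50: ŷ = 2.4 + 2.5·50 = 127.4; e = 127.9 − 127.4 = 0.5
Largest |e| is 0.9 at x = 40, residual -0.9.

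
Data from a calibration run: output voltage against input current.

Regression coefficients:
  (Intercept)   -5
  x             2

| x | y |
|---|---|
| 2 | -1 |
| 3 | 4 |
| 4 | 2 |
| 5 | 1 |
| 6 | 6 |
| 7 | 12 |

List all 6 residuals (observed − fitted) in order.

x=2: ŷ = -5 + 2·2 = -1; e = -1 − (-1) = 0
x=3: ŷ = -5 + 2·3 = 1; e = 4 − 1 = 3
x=4: ŷ = -5 + 2·4 = 3; e = 2 − 3 = -1
x=5: ŷ = -5 + 2·5 = 5; e = 1 − 5 = -4
x=6: ŷ = -5 + 2·6 = 7; e = 6 − 7 = -1
x=7: ŷ = -5 + 2·7 = 9; e = 12 − 9 = 3

0, 3, -1, -4, -1, 3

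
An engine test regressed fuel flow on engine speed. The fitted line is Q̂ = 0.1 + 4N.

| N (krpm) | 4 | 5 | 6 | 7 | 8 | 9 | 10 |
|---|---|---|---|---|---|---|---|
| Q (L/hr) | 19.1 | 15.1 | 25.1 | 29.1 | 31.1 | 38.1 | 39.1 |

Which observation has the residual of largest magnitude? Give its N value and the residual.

N=4: Q̂ = 0.1 + 4·4 = 16.1; r = 19.1 − 16.1 = 3
N=5: Q̂ = 0.1 + 4·5 = 20.1; r = 15.1 − 20.1 = -5
N=6: Q̂ = 0.1 + 4·6 = 24.1; r = 25.1 − 24.1 = 1
N=7: Q̂ = 0.1 + 4·7 = 28.1; r = 29.1 − 28.1 = 1
N=8: Q̂ = 0.1 + 4·8 = 32.1; r = 31.1 − 32.1 = -1
N=9: Q̂ = 0.1 + 4·9 = 36.1; r = 38.1 − 36.1 = 2
N=10: Q̂ = 0.1 + 4·10 = 40.1; r = 39.1 − 40.1 = -1
Largest |r| is 5 at N = 5, residual -5.

N = 5, r = -5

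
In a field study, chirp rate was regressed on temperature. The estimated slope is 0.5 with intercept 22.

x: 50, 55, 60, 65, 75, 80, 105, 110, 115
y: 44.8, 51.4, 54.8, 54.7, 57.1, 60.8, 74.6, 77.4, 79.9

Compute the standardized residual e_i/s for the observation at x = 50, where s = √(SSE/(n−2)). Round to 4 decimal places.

x=50: ŷ = 22 + 0.5·50 = 47; e = 44.8 − 47 = -2.2
x=55: ŷ = 22 + 0.5·55 = 49.5; e = 51.4 − 49.5 = 1.9
x=60: ŷ = 22 + 0.5·60 = 52; e = 54.8 − 52 = 2.8
x=65: ŷ = 22 + 0.5·65 = 54.5; e = 54.7 − 54.5 = 0.2
x=75: ŷ = 22 + 0.5·75 = 59.5; e = 57.1 − 59.5 = -2.4
x=80: ŷ = 22 + 0.5·80 = 62; e = 60.8 − 62 = -1.2
x=105: ŷ = 22 + 0.5·105 = 74.5; e = 74.6 − 74.5 = 0.1
x=110: ŷ = 22 + 0.5·110 = 77; e = 77.4 − 77 = 0.4
x=115: ŷ = 22 + 0.5·115 = 79.5; e = 79.9 − 79.5 = 0.4
SSE = 4.84 + 3.61 + 7.84 + 0.04 + 5.76 + 1.44 + 0.01 + 0.16 + 0.16 = 23.86
s = √(23.86/7) = 1.84623
e/s = -2.2 / 1.84623 = -1.1916

-1.1916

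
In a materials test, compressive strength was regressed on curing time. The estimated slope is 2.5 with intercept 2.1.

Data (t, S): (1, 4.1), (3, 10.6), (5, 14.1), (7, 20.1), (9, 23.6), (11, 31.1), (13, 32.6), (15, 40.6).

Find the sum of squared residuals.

t=1: Ŝ = 2.1 + 2.5·1 = 4.6; r = 4.1 − 4.6 = -0.5
t=3: Ŝ = 2.1 + 2.5·3 = 9.6; r = 10.6 − 9.6 = 1
t=5: Ŝ = 2.1 + 2.5·5 = 14.6; r = 14.1 − 14.6 = -0.5
t=7: Ŝ = 2.1 + 2.5·7 = 19.6; r = 20.1 − 19.6 = 0.5
t=9: Ŝ = 2.1 + 2.5·9 = 24.6; r = 23.6 − 24.6 = -1
t=11: Ŝ = 2.1 + 2.5·11 = 29.6; r = 31.1 − 29.6 = 1.5
t=13: Ŝ = 2.1 + 2.5·13 = 34.6; r = 32.6 − 34.6 = -2
t=15: Ŝ = 2.1 + 2.5·15 = 39.6; r = 40.6 − 39.6 = 1
SSE = 0.25 + 1 + 0.25 + 0.25 + 1 + 2.25 + 4 + 1 = 10

SSE = 10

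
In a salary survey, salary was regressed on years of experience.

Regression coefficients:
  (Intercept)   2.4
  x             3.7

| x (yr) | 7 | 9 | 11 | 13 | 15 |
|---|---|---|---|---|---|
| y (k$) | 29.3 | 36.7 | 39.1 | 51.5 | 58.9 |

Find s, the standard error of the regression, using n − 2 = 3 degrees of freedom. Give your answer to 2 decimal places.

x=7: ŷ = 2.4 + 3.7·7 = 28.3; r = 29.3 − 28.3 = 1
x=9: ŷ = 2.4 + 3.7·9 = 35.7; r = 36.7 − 35.7 = 1
x=11: ŷ = 2.4 + 3.7·11 = 43.1; r = 39.1 − 43.1 = -4
x=13: ŷ = 2.4 + 3.7·13 = 50.5; r = 51.5 − 50.5 = 1
x=15: ŷ = 2.4 + 3.7·15 = 57.9; r = 58.9 − 57.9 = 1
SSE = 1 + 1 + 16 + 1 + 1 = 20
s = √(20/3) = √6.66667 ≈ 2.58

s = 2.58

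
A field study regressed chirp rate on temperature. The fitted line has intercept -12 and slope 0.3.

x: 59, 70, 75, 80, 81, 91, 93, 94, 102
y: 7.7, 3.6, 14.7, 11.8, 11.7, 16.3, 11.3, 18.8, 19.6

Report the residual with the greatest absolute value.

r = -5.4

x=59: ŷ = -12 + 0.3·59 = 5.7; r = 7.7 − 5.7 = 2
x=70: ŷ = -12 + 0.3·70 = 9; r = 3.6 − 9 = -5.4
x=75: ŷ = -12 + 0.3·75 = 10.5; r = 14.7 − 10.5 = 4.2
x=80: ŷ = -12 + 0.3·80 = 12; r = 11.8 − 12 = -0.2
x=81: ŷ = -12 + 0.3·81 = 12.3; r = 11.7 − 12.3 = -0.6
x=91: ŷ = -12 + 0.3·91 = 15.3; r = 16.3 − 15.3 = 1
x=93: ŷ = -12 + 0.3·93 = 15.9; r = 11.3 − 15.9 = -4.6
x=94: ŷ = -12 + 0.3·94 = 16.2; r = 18.8 − 16.2 = 2.6
x=102: ŷ = -12 + 0.3·102 = 18.6; r = 19.6 − 18.6 = 1
Largest |r| is 5.4 at x = 70, residual -5.4.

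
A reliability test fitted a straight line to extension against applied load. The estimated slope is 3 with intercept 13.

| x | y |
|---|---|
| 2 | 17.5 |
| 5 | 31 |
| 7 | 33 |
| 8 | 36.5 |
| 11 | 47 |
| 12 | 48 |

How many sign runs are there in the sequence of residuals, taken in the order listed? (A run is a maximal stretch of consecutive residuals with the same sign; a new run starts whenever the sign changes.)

x=2: ŷ = 13 + 3·2 = 19; e = 17.5 − 19 = -1.5
x=5: ŷ = 13 + 3·5 = 28; e = 31 − 28 = 3
x=7: ŷ = 13 + 3·7 = 34; e = 33 − 34 = -1
x=8: ŷ = 13 + 3·8 = 37; e = 36.5 − 37 = -0.5
x=11: ŷ = 13 + 3·11 = 46; e = 47 − 46 = 1
x=12: ŷ = 13 + 3·12 = 49; e = 48 − 49 = -1
Signs: − + − − + −
Runs: −×1, +×1, −×2, +×1, −×1 → 5

5 runs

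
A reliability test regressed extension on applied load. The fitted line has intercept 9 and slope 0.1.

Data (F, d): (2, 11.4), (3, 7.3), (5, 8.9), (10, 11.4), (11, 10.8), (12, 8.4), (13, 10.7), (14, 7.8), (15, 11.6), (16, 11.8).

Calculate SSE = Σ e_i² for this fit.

F=2: d̂ = 9 + 0.1·2 = 9.2; e = 11.4 − 9.2 = 2.2
F=3: d̂ = 9 + 0.1·3 = 9.3; e = 7.3 − 9.3 = -2
F=5: d̂ = 9 + 0.1·5 = 9.5; e = 8.9 − 9.5 = -0.6
F=10: d̂ = 9 + 0.1·10 = 10; e = 11.4 − 10 = 1.4
F=11: d̂ = 9 + 0.1·11 = 10.1; e = 10.8 − 10.1 = 0.7
F=12: d̂ = 9 + 0.1·12 = 10.2; e = 8.4 − 10.2 = -1.8
F=13: d̂ = 9 + 0.1·13 = 10.3; e = 10.7 − 10.3 = 0.4
F=14: d̂ = 9 + 0.1·14 = 10.4; e = 7.8 − 10.4 = -2.6
F=15: d̂ = 9 + 0.1·15 = 10.5; e = 11.6 − 10.5 = 1.1
F=16: d̂ = 9 + 0.1·16 = 10.6; e = 11.8 − 10.6 = 1.2
SSE = 4.84 + 4 + 0.36 + 1.96 + 0.49 + 3.24 + 0.16 + 6.76 + 1.21 + 1.44 = 24.46

SSE = 24.46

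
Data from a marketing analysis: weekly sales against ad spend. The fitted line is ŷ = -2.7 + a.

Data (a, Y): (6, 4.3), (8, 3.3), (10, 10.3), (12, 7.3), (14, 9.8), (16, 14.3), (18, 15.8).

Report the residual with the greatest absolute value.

a=6: ŷ = -2.7 + 6 = 3.3; r = 4.3 − 3.3 = 1
a=8: ŷ = -2.7 + 8 = 5.3; r = 3.3 − 5.3 = -2
a=10: ŷ = -2.7 + 10 = 7.3; r = 10.3 − 7.3 = 3
a=12: ŷ = -2.7 + 12 = 9.3; r = 7.3 − 9.3 = -2
a=14: ŷ = -2.7 + 14 = 11.3; r = 9.8 − 11.3 = -1.5
a=16: ŷ = -2.7 + 16 = 13.3; r = 14.3 − 13.3 = 1
a=18: ŷ = -2.7 + 18 = 15.3; r = 15.8 − 15.3 = 0.5
Largest |r| is 3 at a = 10, residual 3.

r = 3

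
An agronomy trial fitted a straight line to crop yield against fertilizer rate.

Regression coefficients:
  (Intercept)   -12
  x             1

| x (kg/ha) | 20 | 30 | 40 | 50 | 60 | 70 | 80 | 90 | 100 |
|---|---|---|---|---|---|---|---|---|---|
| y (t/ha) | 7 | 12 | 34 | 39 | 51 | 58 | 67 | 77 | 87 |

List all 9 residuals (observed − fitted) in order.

-1, -6, 6, 1, 3, 0, -1, -1, -1

x=20: ŷ = -12 + 20 = 8; e = 7 − 8 = -1
x=30: ŷ = -12 + 30 = 18; e = 12 − 18 = -6
x=40: ŷ = -12 + 40 = 28; e = 34 − 28 = 6
x=50: ŷ = -12 + 50 = 38; e = 39 − 38 = 1
x=60: ŷ = -12 + 60 = 48; e = 51 − 48 = 3
x=70: ŷ = -12 + 70 = 58; e = 58 − 58 = 0
x=80: ŷ = -12 + 80 = 68; e = 67 − 68 = -1
x=90: ŷ = -12 + 90 = 78; e = 77 − 78 = -1
x=100: ŷ = -12 + 100 = 88; e = 87 − 88 = -1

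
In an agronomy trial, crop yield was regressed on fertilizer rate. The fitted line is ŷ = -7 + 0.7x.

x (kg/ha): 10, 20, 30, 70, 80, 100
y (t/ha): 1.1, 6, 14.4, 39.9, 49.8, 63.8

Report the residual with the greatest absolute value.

x=10: ŷ = -7 + 0.7·10 = 0; r = 1.1 − 0 = 1.1
x=20: ŷ = -7 + 0.7·20 = 7; r = 6 − 7 = -1
x=30: ŷ = -7 + 0.7·30 = 14; r = 14.4 − 14 = 0.4
x=70: ŷ = -7 + 0.7·70 = 42; r = 39.9 − 42 = -2.1
x=80: ŷ = -7 + 0.7·80 = 49; r = 49.8 − 49 = 0.8
x=100: ŷ = -7 + 0.7·100 = 63; r = 63.8 − 63 = 0.8
Largest |r| is 2.1 at x = 70, residual -2.1.

r = -2.1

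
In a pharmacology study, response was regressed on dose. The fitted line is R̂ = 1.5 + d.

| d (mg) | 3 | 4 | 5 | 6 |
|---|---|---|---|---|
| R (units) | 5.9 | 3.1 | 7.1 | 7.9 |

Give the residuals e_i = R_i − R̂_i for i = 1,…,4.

1.4, -2.4, 0.6, 0.4

d=3: R̂ = 1.5 + 3 = 4.5; e = 5.9 − 4.5 = 1.4
d=4: R̂ = 1.5 + 4 = 5.5; e = 3.1 − 5.5 = -2.4
d=5: R̂ = 1.5 + 5 = 6.5; e = 7.1 − 6.5 = 0.6
d=6: R̂ = 1.5 + 6 = 7.5; e = 7.9 − 7.5 = 0.4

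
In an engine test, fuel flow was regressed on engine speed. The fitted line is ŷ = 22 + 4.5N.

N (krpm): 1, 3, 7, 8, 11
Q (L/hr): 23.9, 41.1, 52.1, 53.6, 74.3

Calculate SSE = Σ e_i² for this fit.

N=1: ŷ = 22 + 4.5·1 = 26.5; e = 23.9 − 26.5 = -2.6
N=3: ŷ = 22 + 4.5·3 = 35.5; e = 41.1 − 35.5 = 5.6
N=7: ŷ = 22 + 4.5·7 = 53.5; e = 52.1 − 53.5 = -1.4
N=8: ŷ = 22 + 4.5·8 = 58; e = 53.6 − 58 = -4.4
N=11: ŷ = 22 + 4.5·11 = 71.5; e = 74.3 − 71.5 = 2.8
SSE = 6.76 + 31.36 + 1.96 + 19.36 + 7.84 = 67.28

SSE = 67.28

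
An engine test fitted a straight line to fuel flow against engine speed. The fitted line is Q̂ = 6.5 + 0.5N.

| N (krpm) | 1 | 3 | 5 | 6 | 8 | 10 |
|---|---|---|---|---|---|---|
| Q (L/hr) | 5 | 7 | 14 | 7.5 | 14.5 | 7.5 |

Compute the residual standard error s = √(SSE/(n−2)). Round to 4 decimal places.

s = 4.0620

N=1: Q̂ = 6.5 + 0.5·1 = 7; r = 5 − 7 = -2
N=3: Q̂ = 6.5 + 0.5·3 = 8; r = 7 − 8 = -1
N=5: Q̂ = 6.5 + 0.5·5 = 9; r = 14 − 9 = 5
N=6: Q̂ = 6.5 + 0.5·6 = 9.5; r = 7.5 − 9.5 = -2
N=8: Q̂ = 6.5 + 0.5·8 = 10.5; r = 14.5 − 10.5 = 4
N=10: Q̂ = 6.5 + 0.5·10 = 11.5; r = 7.5 − 11.5 = -4
SSE = 4 + 1 + 25 + 4 + 16 + 16 = 66
s = √(66/4) = √16.5 ≈ 4.0620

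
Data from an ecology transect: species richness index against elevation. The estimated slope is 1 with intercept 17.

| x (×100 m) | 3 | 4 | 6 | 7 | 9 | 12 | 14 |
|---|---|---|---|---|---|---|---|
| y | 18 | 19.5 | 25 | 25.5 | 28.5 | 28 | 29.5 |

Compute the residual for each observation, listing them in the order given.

x=3: ŷ = 17 + 3 = 20; r = 18 − 20 = -2
x=4: ŷ = 17 + 4 = 21; r = 19.5 − 21 = -1.5
x=6: ŷ = 17 + 6 = 23; r = 25 − 23 = 2
x=7: ŷ = 17 + 7 = 24; r = 25.5 − 24 = 1.5
x=9: ŷ = 17 + 9 = 26; r = 28.5 − 26 = 2.5
x=12: ŷ = 17 + 12 = 29; r = 28 − 29 = -1
x=14: ŷ = 17 + 14 = 31; r = 29.5 − 31 = -1.5

-2, -1.5, 2, 1.5, 2.5, -1, -1.5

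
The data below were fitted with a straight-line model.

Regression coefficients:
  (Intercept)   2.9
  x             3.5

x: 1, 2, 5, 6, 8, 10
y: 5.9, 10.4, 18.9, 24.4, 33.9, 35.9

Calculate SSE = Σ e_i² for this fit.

x=1: ŷ = 2.9 + 3.5·1 = 6.4; e = 5.9 − 6.4 = -0.5
x=2: ŷ = 2.9 + 3.5·2 = 9.9; e = 10.4 − 9.9 = 0.5
x=5: ŷ = 2.9 + 3.5·5 = 20.4; e = 18.9 − 20.4 = -1.5
x=6: ŷ = 2.9 + 3.5·6 = 23.9; e = 24.4 − 23.9 = 0.5
x=8: ŷ = 2.9 + 3.5·8 = 30.9; e = 33.9 − 30.9 = 3
x=10: ŷ = 2.9 + 3.5·10 = 37.9; e = 35.9 − 37.9 = -2
SSE = 0.25 + 0.25 + 2.25 + 0.25 + 9 + 4 = 16

SSE = 16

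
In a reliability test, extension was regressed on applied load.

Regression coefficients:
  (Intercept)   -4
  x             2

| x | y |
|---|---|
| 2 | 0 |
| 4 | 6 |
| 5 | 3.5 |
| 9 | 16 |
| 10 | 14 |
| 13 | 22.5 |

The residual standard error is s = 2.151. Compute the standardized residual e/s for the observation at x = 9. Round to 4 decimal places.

0.9298

ŷ = -4 + 2·9 = 14
e = 16 − 14 = 2
e/s = 2 / 2.151 = 0.9298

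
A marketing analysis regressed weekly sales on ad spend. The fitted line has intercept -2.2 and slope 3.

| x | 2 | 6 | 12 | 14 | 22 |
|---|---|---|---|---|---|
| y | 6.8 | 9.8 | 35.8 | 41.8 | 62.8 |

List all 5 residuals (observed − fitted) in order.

x=2: ŷ = -2.2 + 3·2 = 3.8; r = 6.8 − 3.8 = 3
x=6: ŷ = -2.2 + 3·6 = 15.8; r = 9.8 − 15.8 = -6
x=12: ŷ = -2.2 + 3·12 = 33.8; r = 35.8 − 33.8 = 2
x=14: ŷ = -2.2 + 3·14 = 39.8; r = 41.8 − 39.8 = 2
x=22: ŷ = -2.2 + 3·22 = 63.8; r = 62.8 − 63.8 = -1

3, -6, 2, 2, -1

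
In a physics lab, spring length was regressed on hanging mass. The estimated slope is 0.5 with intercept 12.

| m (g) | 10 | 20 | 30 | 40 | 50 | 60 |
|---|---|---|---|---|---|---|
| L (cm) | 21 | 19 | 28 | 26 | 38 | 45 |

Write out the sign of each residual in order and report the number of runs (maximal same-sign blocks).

5 runs

m=10: L̂ = 12 + 0.5·10 = 17; r = 21 − 17 = 4
m=20: L̂ = 12 + 0.5·20 = 22; r = 19 − 22 = -3
m=30: L̂ = 12 + 0.5·30 = 27; r = 28 − 27 = 1
m=40: L̂ = 12 + 0.5·40 = 32; r = 26 − 32 = -6
m=50: L̂ = 12 + 0.5·50 = 37; r = 38 − 37 = 1
m=60: L̂ = 12 + 0.5·60 = 42; r = 45 − 42 = 3
Signs: + − + − + +
Runs: +×1, −×1, +×1, −×1, +×2 → 5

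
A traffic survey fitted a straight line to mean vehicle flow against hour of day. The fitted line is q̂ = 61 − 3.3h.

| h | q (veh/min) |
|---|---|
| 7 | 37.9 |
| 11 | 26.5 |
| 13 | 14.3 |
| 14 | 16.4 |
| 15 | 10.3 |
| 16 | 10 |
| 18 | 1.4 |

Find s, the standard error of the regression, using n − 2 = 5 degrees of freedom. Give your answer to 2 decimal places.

s = 2.23

h=7: q̂ = 61 − 3.3·7 = 37.9; e = 37.9 − 37.9 = 0
h=11: q̂ = 61 − 3.3·11 = 24.7; e = 26.5 − 24.7 = 1.8
h=13: q̂ = 61 − 3.3·13 = 18.1; e = 14.3 − 18.1 = -3.8
h=14: q̂ = 61 − 3.3·14 = 14.8; e = 16.4 − 14.8 = 1.6
h=15: q̂ = 61 − 3.3·15 = 11.5; e = 10.3 − 11.5 = -1.2
h=16: q̂ = 61 − 3.3·16 = 8.2; e = 10 − 8.2 = 1.8
h=18: q̂ = 61 − 3.3·18 = 1.6; e = 1.4 − 1.6 = -0.2
SSE = 0 + 3.24 + 14.44 + 2.56 + 1.44 + 3.24 + 0.04 = 24.96
s = √(24.96/5) = √4.992 ≈ 2.23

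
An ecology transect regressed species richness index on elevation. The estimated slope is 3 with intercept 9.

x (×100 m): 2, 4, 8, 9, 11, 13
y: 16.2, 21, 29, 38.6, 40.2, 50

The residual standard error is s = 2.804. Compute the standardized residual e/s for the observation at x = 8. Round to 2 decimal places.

ŷ = 9 + 3·8 = 33
e = 29 − 33 = -4
e/s = -4 / 2.804 = -1.43

-1.43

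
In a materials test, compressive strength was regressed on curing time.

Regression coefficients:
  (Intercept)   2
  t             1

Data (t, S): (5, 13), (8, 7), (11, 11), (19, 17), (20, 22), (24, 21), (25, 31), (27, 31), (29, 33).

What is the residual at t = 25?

r = 4

Ŝ = 2 + 25 = 27
r = 31 − 27 = 4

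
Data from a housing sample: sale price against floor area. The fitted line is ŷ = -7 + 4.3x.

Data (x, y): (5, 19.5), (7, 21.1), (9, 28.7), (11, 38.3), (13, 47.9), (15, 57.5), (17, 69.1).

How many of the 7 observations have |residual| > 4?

x=5: ŷ = -7 + 4.3·5 = 14.5; r = 19.5 − 14.5 = 5
x=7: ŷ = -7 + 4.3·7 = 23.1; r = 21.1 − 23.1 = -2
x=9: ŷ = -7 + 4.3·9 = 31.7; r = 28.7 − 31.7 = -3
x=11: ŷ = -7 + 4.3·11 = 40.3; r = 38.3 − 40.3 = -2
x=13: ŷ = -7 + 4.3·13 = 48.9; r = 47.9 − 48.9 = -1
x=15: ŷ = -7 + 4.3·15 = 57.5; r = 57.5 − 57.5 = 0
x=17: ŷ = -7 + 4.3·17 = 66.1; r = 69.1 − 66.1 = 3
|r| > 4: x=5 (|r|=5) → 1

1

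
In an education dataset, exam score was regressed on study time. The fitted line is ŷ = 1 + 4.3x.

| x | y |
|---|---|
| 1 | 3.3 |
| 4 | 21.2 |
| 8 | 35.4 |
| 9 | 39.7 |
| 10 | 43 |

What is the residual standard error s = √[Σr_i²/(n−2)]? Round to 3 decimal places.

x=1: ŷ = 1 + 4.3·1 = 5.3; r = 3.3 − 5.3 = -2
x=4: ŷ = 1 + 4.3·4 = 18.2; r = 21.2 − 18.2 = 3
x=8: ŷ = 1 + 4.3·8 = 35.4; r = 35.4 − 35.4 = 0
x=9: ŷ = 1 + 4.3·9 = 39.7; r = 39.7 − 39.7 = 0
x=10: ŷ = 1 + 4.3·10 = 44; r = 43 − 44 = -1
SSE = 4 + 9 + 0 + 0 + 1 = 14
s = √(14/3) = √4.66667 ≈ 2.160

s = 2.160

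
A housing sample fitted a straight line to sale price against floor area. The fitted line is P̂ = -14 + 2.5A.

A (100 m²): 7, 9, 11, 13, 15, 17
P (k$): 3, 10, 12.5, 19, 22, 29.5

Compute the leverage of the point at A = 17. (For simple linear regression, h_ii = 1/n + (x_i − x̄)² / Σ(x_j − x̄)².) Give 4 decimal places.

Ā = (7 + 9 + 11 + 13 + 15 + 17)/6 = 12
Σ(A − Ā)² = 25 + 9 + 1 + 1 + 9 + 25 = 70
h = 1/6 + (5)²/70 = 0.166667 + 0.357143 = 0.5238

h = 0.5238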